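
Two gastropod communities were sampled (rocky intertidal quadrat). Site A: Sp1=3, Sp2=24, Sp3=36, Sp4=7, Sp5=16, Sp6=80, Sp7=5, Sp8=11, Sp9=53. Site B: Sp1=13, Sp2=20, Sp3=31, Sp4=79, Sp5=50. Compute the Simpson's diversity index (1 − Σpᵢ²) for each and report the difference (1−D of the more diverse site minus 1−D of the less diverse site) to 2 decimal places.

Site A: N=235, proportions 0.01277, 0.10213, 0.15319, 0.02979, 0.06809, 0.34043, 0.02128, 0.04681, 0.22553, giving 1−D = 0.79102 (working shown to 5 dp, full precision carried).
Site B: N=193, proportions 0.06736, 0.10363, 0.16062, 0.40933, 0.25907, giving 1−D = 0.72426.
Difference = |0.79102 − 0.72426| = 0.06676, i.e. 0.07 to 2 decimal places.

0.07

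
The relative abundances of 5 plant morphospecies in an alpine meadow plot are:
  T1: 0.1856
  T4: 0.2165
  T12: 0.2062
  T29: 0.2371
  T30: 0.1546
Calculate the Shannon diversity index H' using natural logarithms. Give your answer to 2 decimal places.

1.60

Each pᵢ ln pᵢ term (working shown to 4 dp, full precision carried): 0.1856×(-1.6842)=-0.3126, 0.2165×(-1.5302)=-0.3313, 0.2062×(-1.5789)=-0.3256, 0.2371×(-1.4393)=-0.3413, 0.1546×(-1.8669)=-0.2886.
Sum = -1.5993, so H' = 1.60.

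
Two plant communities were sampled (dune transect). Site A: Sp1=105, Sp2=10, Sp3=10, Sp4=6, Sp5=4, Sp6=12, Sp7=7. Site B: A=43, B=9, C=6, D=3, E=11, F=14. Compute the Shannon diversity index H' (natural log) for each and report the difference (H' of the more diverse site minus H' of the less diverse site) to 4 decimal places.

Site A: N=154, proportions 0.6818182, 0.0649351, 0.0649351, 0.038961, 0.025974, 0.0779221, 0.0454545, giving H' = 1.1768648 (working shown to 7 dp, full precision carried).
Site B: N=86, proportions 0.5, 0.1046512, 0.0697674, 0.0348837, 0.127907, 0.1627907, giving H' = 1.4441535.
Difference = |1.1768648 − 1.4441535| = 0.2672887, i.e. 0.2673 to 4 decimal places.

0.2673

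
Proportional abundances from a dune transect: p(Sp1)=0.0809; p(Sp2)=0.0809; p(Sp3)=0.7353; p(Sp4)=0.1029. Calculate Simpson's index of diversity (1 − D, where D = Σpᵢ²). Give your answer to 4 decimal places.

0.4357

D = 0.0809² + 0.0809² + 0.7353² + 0.1029² = 0.006545 + 0.006545 + 0.540666 + 0.010588 = 0.564344 (working shown to 6 dp, full precision carried).
So 1 − D = 0.435656, i.e. 0.4357 to 4 decimal places.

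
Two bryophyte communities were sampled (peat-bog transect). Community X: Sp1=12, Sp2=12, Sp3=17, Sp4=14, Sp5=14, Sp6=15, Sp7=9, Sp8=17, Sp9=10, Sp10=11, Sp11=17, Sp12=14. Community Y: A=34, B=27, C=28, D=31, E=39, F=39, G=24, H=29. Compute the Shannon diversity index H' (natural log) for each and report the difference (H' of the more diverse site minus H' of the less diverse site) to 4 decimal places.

Community X: N=162, proportions 0.074074, 0.074074, 0.104938, 0.08642, 0.08642, 0.092593, 0.055556, 0.104938, 0.061728, 0.067901, 0.104938, 0.08642, giving H' = 2.465556 (working shown to 6 dp, full precision carried).
Community Y: N=251, proportions 0.135458, 0.10757, 0.111554, 0.123506, 0.155378, 0.155378, 0.095618, 0.115538, giving H' = 2.066003.
Difference = |2.465556 − 2.066003| = 0.399553, i.e. 0.3996 to 4 decimal places.

0.3996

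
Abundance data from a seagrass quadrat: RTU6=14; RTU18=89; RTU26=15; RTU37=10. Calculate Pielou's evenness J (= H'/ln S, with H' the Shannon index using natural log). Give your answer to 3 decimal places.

Total N = 14+89+15+10 = 128, so the proportions are 0.10938, 0.69531, 0.11719, 0.07812 (working shown to 5 dp, full precision carried).
H' = −Σ pᵢ ln pᵢ = −((-0.24204) + (-0.25267) + (-0.25125) + (-0.19918)) = 0.94514.
With S = 4 species, ln S = 1.38629, so J = 0.94514/1.38629 = 0.68177, i.e. 0.682 to 3 decimal places.

0.682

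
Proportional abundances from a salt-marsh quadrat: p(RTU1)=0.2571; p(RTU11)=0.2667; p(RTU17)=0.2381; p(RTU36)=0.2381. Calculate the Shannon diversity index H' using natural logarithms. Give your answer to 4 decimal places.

1.3851

Each pᵢ ln pᵢ term (working shown to 6 dp, full precision carried): 0.2571×(-1.358290)=-0.349216, 0.2667×(-1.321631)=-0.352479, 0.2381×(-1.435065)=-0.341689, 0.2381×(-1.435065)=-0.341689.
Sum = -1.385073, so H' = 1.3851.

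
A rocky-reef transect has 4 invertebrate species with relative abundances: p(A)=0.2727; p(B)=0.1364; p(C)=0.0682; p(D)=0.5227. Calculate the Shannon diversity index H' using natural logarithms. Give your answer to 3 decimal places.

1.148

Each pᵢ ln pᵢ term (working shown to 5 dp, full precision carried): 0.2727×(-1.29938)=-0.35434, 0.1364×(-1.99216)=-0.27173, 0.0682×(-2.68531)=-0.18314, 0.5227×(-0.64875)=-0.33910.
Sum = -1.14831, so H' = 1.148.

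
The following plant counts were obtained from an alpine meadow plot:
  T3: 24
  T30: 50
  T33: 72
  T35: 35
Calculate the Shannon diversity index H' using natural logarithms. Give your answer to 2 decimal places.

Total N = 24+50+72+35 = 181, so the proportions are 0.1326, 0.2762, 0.3978, 0.1934 (working shown to 4 dp, full precision carried).
Each pᵢ ln pᵢ term: 0.1326×(-2.0204)=-0.2679, 0.2762×(-1.2865)=-0.3554, 0.3978×(-0.9218)=-0.3667, 0.1934×(-1.6431)=-0.3177.
Sum = -1.3077, so H' = 1.31.

1.31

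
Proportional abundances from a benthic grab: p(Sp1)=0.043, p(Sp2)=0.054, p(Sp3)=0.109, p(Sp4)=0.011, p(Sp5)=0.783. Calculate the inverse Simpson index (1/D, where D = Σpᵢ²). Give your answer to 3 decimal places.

D = 0.043² + 0.054² + 0.109² + 0.011² + 0.783² = 0.001849 + 0.002916 + 0.011881 + 0.000121 + 0.613089 = 0.629856 (working shown to 6 dp, full precision carried).
So 1/D = 1.58766, i.e. 1.588 to 3 decimal places.

1.588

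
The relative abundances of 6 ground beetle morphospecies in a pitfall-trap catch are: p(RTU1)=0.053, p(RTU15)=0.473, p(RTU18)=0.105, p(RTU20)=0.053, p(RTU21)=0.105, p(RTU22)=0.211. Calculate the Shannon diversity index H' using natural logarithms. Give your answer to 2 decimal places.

Each pᵢ ln pᵢ term (working shown to 4 dp, full precision carried): 0.053×(-2.9375)=-0.1557, 0.473×(-0.7487)=-0.3541, 0.105×(-2.2538)=-0.2366, 0.053×(-2.9375)=-0.1557, 0.105×(-2.2538)=-0.2366, 0.211×(-1.5559)=-0.3283.
Sum = -1.4671, so H' = 1.47.

1.47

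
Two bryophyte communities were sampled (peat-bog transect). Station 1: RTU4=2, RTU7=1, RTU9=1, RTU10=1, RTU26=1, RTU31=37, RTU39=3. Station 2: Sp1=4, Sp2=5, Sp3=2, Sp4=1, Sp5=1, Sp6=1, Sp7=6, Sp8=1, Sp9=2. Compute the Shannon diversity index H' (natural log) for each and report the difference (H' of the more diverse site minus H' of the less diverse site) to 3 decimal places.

1.134

Station 1: N=46, proportions 0.04348, 0.02174, 0.02174, 0.02174, 0.02174, 0.80435, 0.06522, giving H' = 0.82242 (working shown to 5 dp, full precision carried).
Station 2: N=23, proportions 0.17391, 0.21739, 0.08696, 0.04348, 0.04348, 0.04348, 0.26087, 0.04348, 0.08696, giving H' = 1.95656.
Difference = |0.82242 − 1.95656| = 1.13414, i.e. 1.134 to 3 decimal places.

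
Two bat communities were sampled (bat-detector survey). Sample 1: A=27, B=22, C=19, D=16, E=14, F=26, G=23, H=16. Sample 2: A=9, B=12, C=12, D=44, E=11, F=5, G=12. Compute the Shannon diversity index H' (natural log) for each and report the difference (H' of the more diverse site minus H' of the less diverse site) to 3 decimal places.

Sample 1: N=163, proportions 0.165644, 0.134969, 0.116564, 0.09816, 0.08589, 0.159509, 0.141104, 0.09816, giving H' = 2.054294 (working shown to 6 dp, full precision carried).
Sample 2: N=105, proportions 0.085714, 0.114286, 0.114286, 0.419048, 0.104762, 0.047619, 0.114286, giving H' = 1.700055.
Difference = |2.054294 − 1.700055| = 0.354239, i.e. 0.354 to 3 decimal places.

0.354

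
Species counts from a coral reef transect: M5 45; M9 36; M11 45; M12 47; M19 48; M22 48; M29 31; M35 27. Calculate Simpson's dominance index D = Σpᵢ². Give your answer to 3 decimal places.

Total N = 45+36+45+47+48+48+31+27 = 327, so the proportions are 0.13761, 0.11009, 0.13761, 0.14373, 0.14679, 0.14679, 0.0948, 0.08257 (working shown to 5 dp, full precision carried).
D = 0.13761² + 0.11009² + 0.13761² + 0.14373² + 0.14679² + 0.14679² + 0.0948² + 0.08257² = 0.01894 + 0.01212 + 0.01894 + 0.02066 + 0.02155 + 0.02155 + 0.00899 + 0.00682 = 0.12955.
To 3 decimal places, D = 0.130.

0.130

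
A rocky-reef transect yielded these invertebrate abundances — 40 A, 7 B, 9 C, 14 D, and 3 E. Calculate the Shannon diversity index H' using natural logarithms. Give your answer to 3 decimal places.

Total N = 40+7+9+14+3 = 73, so the proportions are 0.54795, 0.09589, 0.12329, 0.19178, 0.0411 (working shown to 5 dp, full precision carried).
Each pᵢ ln pᵢ term: 0.54795×(-0.60158)=-0.32963, 0.09589×(-2.34455)=-0.22482, 0.12329×(-2.09323)=-0.25807, 0.19178×(-1.65140)=-0.31671, 0.0411×(-3.19185)=-0.13117.
Sum = -1.26040, so H' = 1.260.

1.260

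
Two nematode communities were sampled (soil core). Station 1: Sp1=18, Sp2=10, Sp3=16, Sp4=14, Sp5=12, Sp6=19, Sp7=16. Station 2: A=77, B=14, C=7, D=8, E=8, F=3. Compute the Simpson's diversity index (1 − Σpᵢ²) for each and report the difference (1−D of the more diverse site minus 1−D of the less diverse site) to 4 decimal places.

Station 1: N=105, proportions 0.171429, 0.095238, 0.152381, 0.133333, 0.114286, 0.180952, 0.152381, giving 1−D = 0.851519 (working shown to 6 dp, full precision carried).
Station 2: N=117, proportions 0.65812, 0.119658, 0.059829, 0.068376, 0.068376, 0.025641, giving 1−D = 0.538973.
Difference = |0.851519 − 0.538973| = 0.312546, i.e. 0.3125 to 4 decimal places.

0.3125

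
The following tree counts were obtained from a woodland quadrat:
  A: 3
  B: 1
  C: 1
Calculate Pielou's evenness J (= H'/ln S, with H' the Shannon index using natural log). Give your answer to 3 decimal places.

0.865

Total N = 3+1+1 = 5, so the proportions are 0.6, 0.2, 0.2 (working shown to 5 dp, full precision carried).
H' = −Σ pᵢ ln pᵢ = −((-0.30650) + (-0.32189) + (-0.32189)) = 0.95027.
With S = 3 species, ln S = 1.09861, so J = 0.95027/1.09861 = 0.86497, i.e. 0.865 to 3 decimal places.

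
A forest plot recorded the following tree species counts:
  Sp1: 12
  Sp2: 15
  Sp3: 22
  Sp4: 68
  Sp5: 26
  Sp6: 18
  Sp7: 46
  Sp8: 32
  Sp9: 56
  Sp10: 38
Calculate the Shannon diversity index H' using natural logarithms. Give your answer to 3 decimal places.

2.166

Total N = 12+15+22+68+26+18+46+32+56+38 = 333, so the proportions are 0.03604, 0.04505, 0.06607, 0.2042, 0.07808, 0.05405, 0.13814, 0.0961, 0.16817, 0.11411 (working shown to 5 dp, full precision carried).
Each pᵢ ln pᵢ term: 0.03604×(-3.32324)=-0.11976, 0.04505×(-3.10009)=-0.13964, 0.06607×(-2.71710)=-0.17951, 0.2042×(-1.58863)=-0.32441, 0.07808×(-2.55005)=-0.19910, 0.05405×(-2.91777)=-0.15772, 0.13814×(-1.97950)=-0.27344, 0.0961×(-2.34241)=-0.22510, 0.16817×(-1.78279)=-0.29981, 0.11411×(-2.17056)=-0.24769.
Sum = -2.16617, so H' = 2.166.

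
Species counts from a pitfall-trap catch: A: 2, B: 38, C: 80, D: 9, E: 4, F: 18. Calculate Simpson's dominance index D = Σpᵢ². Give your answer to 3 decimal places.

Total N = 2+38+80+9+4+18 = 151, so the proportions are 0.01325, 0.25166, 0.5298, 0.0596, 0.02649, 0.11921 (working shown to 5 dp, full precision carried).
D = 0.01325² + 0.25166² + 0.5298² + 0.0596² + 0.02649² + 0.11921² = 0.00018 + 0.06333 + 0.28069 + 0.00355 + 0.00070 + 0.01421 = 0.36266.
To 3 decimal places, D = 0.363.

0.363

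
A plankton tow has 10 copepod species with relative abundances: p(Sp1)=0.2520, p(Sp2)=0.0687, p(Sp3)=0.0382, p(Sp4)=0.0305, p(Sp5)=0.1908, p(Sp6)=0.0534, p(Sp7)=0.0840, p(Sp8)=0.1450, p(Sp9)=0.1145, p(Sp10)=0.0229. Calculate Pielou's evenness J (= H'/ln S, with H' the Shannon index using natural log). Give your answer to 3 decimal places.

H' = −Σ pᵢ ln pᵢ = −((-0.34734) + (-0.18398) + (-0.12472) + (-0.10645) + (-0.31607) + (-0.15646) + (-0.20806) + (-0.28000) + (-0.24814) + (-0.08648)) = 2.05770 (working shown to 5 dp, full precision carried).
With S = 10 species, ln S = 2.30259, so J = 2.05770/2.30259 = 0.89365, i.e. 0.894 to 3 decimal places.

0.894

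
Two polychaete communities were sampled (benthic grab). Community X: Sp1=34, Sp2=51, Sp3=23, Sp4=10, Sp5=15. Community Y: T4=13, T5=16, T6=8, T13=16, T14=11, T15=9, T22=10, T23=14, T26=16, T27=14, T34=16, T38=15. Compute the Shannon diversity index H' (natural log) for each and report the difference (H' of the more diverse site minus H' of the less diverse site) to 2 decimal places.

1.00

Community X: N=133, proportions 0.2556, 0.3835, 0.1729, 0.0752, 0.1128, giving H' = 1.4604 (working shown to 4 dp, full precision carried).
Community Y: N=158, proportions 0.0823, 0.1013, 0.0506, 0.1013, 0.0696, 0.057, 0.0633, 0.0886, 0.1013, 0.0886, 0.1013, 0.0949, giving H' = 2.4606.
Difference = |1.4604 − 2.4606| = 1.0002, i.e. 1.00 to 2 decimal places.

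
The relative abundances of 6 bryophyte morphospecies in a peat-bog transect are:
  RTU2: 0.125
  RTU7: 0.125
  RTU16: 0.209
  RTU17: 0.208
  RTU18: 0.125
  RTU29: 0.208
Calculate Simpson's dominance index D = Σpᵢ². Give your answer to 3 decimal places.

D = 0.125² + 0.125² + 0.209² + 0.208² + 0.125² + 0.208² = 0.01562 + 0.01562 + 0.04368 + 0.04326 + 0.01562 + 0.04326 = 0.17708 (working shown to 5 dp, full precision carried).
To 3 decimal places, D = 0.177.

0.177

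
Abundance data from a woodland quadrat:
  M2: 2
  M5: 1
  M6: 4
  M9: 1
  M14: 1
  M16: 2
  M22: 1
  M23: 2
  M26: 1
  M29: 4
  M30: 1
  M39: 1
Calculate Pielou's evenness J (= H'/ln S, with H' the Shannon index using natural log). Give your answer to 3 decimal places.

0.933

Total N = 2+1+4+1+1+2+1+2+1+4+1+1 = 21, so the proportions are 0.09524, 0.04762, 0.19048, 0.04762, 0.04762, 0.09524, 0.04762, 0.09524, 0.04762, 0.19048, 0.04762, 0.04762 (working shown to 5 dp, full precision carried).
H' = −Σ pᵢ ln pᵢ = −((-0.22394) + (-0.14498) + (-0.31585) + (-0.14498) + (-0.14498) + (-0.22394) + (-0.14498) + (-0.22394) + (-0.14498) + (-0.31585) + (-0.14498) + (-0.14498)) = 2.31837.
With S = 12 species, ln S = 2.48491, so J = 2.31837/2.48491 = 0.93298, i.e. 0.933 to 3 decimal places.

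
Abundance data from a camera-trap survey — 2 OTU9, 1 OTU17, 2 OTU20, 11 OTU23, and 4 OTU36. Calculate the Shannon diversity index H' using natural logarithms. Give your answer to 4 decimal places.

1.2610

Total N = 2+1+2+11+4 = 20, so the proportions are 0.1, 0.05, 0.1, 0.55, 0.2 (working shown to 6 dp, full precision carried).
Each pᵢ ln pᵢ term: 0.1×(-2.302585)=-0.230259, 0.05×(-2.995732)=-0.149787, 0.1×(-2.302585)=-0.230259, 0.55×(-0.597837)=-0.328810, 0.2×(-1.609438)=-0.321888.
Sum = -1.261002, so H' = 1.2610.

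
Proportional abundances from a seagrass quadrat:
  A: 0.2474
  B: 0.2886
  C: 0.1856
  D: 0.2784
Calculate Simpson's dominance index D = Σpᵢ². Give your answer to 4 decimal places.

0.2565

D = 0.2474² + 0.2886² + 0.1856² + 0.2784² = 0.061207 + 0.083290 + 0.034447 + 0.077507 = 0.256451 (working shown to 6 dp, full precision carried).
To 4 decimal places, D = 0.2565.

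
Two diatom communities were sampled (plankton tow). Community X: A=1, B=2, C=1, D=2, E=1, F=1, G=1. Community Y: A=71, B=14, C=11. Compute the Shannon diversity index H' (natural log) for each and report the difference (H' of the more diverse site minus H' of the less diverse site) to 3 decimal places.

Community X: N=9, proportions 0.11111, 0.22222, 0.11111, 0.22222, 0.11111, 0.11111, 0.11111, giving H' = 1.88916 (working shown to 5 dp, full precision carried).
Community Y: N=96, proportions 0.73958, 0.14583, 0.11458, giving H' = 0.75212.
Difference = |1.88916 − 0.75212| = 1.13704, i.e. 1.137 to 3 decimal places.

1.137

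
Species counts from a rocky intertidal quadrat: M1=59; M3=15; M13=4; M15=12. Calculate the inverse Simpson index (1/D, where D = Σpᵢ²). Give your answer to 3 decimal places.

Total N = 59+15+4+12 = 90, so the proportions are 0.655556, 0.166667, 0.044444, 0.133333 (working shown to 6 dp, full precision carried).
D = 0.655556² + 0.166667² + 0.044444² + 0.133333² = 0.429753 + 0.027778 + 0.001975 + 0.017778 = 0.477284.
So 1/D = 2.09519, i.e. 2.095 to 3 decimal places.

2.095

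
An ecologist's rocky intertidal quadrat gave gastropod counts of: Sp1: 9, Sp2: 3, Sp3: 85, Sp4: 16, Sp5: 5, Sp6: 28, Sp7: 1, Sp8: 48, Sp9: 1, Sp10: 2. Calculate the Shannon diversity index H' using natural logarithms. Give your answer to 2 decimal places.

Total N = 9+3+85+16+5+28+1+48+1+2 = 198, so the proportions are 0.0455, 0.0152, 0.4293, 0.0808, 0.0253, 0.1414, 0.0051, 0.2424, 0.0051, 0.0101 (working shown to 4 dp, full precision carried).
Each pᵢ ln pᵢ term: 0.0455×(-3.0910)=-0.1405, 0.0152×(-4.1897)=-0.0635, 0.4293×(-0.8456)=-0.3630, 0.0808×(-2.5157)=-0.2033, 0.0253×(-3.6788)=-0.0929, 0.1414×(-1.9561)=-0.2766, 0.0051×(-5.2883)=-0.0267, 0.2424×(-1.4171)=-0.3435, 0.0051×(-5.2883)=-0.0267, 0.0101×(-4.5951)=-0.0464.
Sum = -1.5832, so H' = 1.58.

1.58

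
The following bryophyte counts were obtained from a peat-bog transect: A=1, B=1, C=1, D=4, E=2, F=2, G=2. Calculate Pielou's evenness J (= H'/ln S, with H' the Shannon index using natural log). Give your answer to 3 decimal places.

0.935

Total N = 1+1+1+4+2+2+2 = 13, so the proportions are 0.07692, 0.07692, 0.07692, 0.30769, 0.15385, 0.15385, 0.15385 (working shown to 5 dp, full precision carried).
H' = −Σ pᵢ ln pᵢ = −((-0.19730) + (-0.19730) + (-0.19730) + (-0.36266) + (-0.28797) + (-0.28797) + (-0.28797)) = 1.81848.
With S = 7 species, ln S = 1.94591, so J = 1.81848/1.94591 = 0.93452, i.e. 0.935 to 3 decimal places.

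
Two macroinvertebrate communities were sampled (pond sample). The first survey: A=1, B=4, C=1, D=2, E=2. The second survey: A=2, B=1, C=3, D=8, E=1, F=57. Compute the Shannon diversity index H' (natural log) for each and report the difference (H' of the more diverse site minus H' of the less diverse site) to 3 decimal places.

The first survey: N=10, proportions 0.1, 0.4, 0.1, 0.2, 0.2, giving H' = 1.47081 (working shown to 5 dp, full precision carried).
The second survey: N=72, proportions 0.02778, 0.01389, 0.04167, 0.11111, 0.01389, 0.79167, giving H' = 0.77984.
Difference = |1.47081 − 0.77984| = 0.69097, i.e. 0.691 to 3 decimal places.

0.691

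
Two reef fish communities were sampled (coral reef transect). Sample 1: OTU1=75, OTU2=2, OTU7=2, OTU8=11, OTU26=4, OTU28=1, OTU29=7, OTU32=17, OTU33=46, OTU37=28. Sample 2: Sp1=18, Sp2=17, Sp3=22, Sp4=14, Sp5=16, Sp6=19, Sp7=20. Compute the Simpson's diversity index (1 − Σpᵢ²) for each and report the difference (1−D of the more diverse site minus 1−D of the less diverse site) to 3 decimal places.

0.096

Sample 1: N=193, proportions 0.3886, 0.01036, 0.01036, 0.05699, 0.02073, 0.00518, 0.03627, 0.08808, 0.23834, 0.14508, giving 1−D = 0.75814 (working shown to 5 dp, full precision carried).
Sample 2: N=126, proportions 0.14286, 0.13492, 0.1746, 0.11111, 0.12698, 0.15079, 0.15873, giving 1−D = 0.85450.
Difference = |0.75814 − 0.85450| = 0.09636, i.e. 0.096 to 3 decimal places.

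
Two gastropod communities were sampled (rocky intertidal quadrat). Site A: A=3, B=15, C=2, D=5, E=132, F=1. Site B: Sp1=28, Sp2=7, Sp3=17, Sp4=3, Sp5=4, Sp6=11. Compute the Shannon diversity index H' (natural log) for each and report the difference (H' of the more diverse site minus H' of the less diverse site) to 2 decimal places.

Site A: N=158, proportions 0.019, 0.0949, 0.0127, 0.0316, 0.8354, 0.0063, giving H' = 0.6456 (working shown to 4 dp, full precision carried).
Site B: N=70, proportions 0.4, 0.1, 0.2429, 0.0429, 0.0571, 0.1571, giving H' = 1.5298.
Difference = |0.6456 − 1.5298| = 0.8842, i.e. 0.88 to 2 decimal places.

0.88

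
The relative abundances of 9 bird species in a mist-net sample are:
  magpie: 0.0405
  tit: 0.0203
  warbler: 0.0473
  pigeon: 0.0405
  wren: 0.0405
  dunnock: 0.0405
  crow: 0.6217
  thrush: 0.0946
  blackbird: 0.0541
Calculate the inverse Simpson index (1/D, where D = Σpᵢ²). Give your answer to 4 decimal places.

D = 0.0405² + 0.0203² + 0.0473² + 0.0405² + 0.0405² + 0.0405² + 0.6217² + 0.0946² + 0.0541² = 0.0016402 + 0.0004121 + 0.0022373 + 0.0016402 + 0.0016402 + 0.0016402 + 0.3865109 + 0.0089492 + 0.0029268 = 0.4075972 (working shown to 7 dp, full precision carried).
So 1/D = 2.453402, i.e. 2.4534 to 4 decimal places.

2.4534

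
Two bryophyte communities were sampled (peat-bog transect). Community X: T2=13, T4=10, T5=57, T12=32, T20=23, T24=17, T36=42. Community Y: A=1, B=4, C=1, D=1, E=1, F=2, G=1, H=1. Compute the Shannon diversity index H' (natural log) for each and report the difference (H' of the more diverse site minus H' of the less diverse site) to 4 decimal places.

Community X: N=194, proportions 0.06701, 0.051546, 0.293814, 0.164948, 0.118557, 0.087629, 0.216495, giving H' = 1.788524 (working shown to 6 dp, full precision carried).
Community Y: N=12, proportions 0.083333, 0.333333, 0.083333, 0.083333, 0.083333, 0.166667, 0.083333, 0.083333, giving H' = 1.907284.
Difference = |1.788524 − 1.907284| = 0.118760, i.e. 0.1188 to 4 decimal places.

0.1188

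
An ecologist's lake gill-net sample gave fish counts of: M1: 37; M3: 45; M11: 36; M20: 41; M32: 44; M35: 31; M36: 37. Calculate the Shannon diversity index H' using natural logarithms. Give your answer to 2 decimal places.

1.94

Total N = 37+45+36+41+44+31+37 = 271, so the proportions are 0.1365, 0.1661, 0.1328, 0.1513, 0.1624, 0.1144, 0.1365 (working shown to 4 dp, full precision carried).
Each pᵢ ln pᵢ term: 0.1365×(-1.9912)=-0.2719, 0.1661×(-1.7955)=-0.2981, 0.1328×(-2.0186)=-0.2682, 0.1513×(-1.8885)=-0.2857, 0.1624×(-1.8179)=-0.2952, 0.1144×(-2.1681)=-0.2480, 0.1365×(-1.9912)=-0.2719.
Sum = -1.9389, so H' = 1.94.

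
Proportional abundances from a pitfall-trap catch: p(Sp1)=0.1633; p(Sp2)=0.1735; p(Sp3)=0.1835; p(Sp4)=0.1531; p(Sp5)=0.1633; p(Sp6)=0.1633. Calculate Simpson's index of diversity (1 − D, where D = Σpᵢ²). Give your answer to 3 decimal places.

D = 0.1633² + 0.1735² + 0.1835² + 0.1531² + 0.1633² + 0.1633² = 0.02667 + 0.03010 + 0.03367 + 0.02344 + 0.02667 + 0.02667 = 0.16721 (working shown to 5 dp, full precision carried).
So 1 − D = 0.83279, i.e. 0.833 to 3 decimal places.

0.833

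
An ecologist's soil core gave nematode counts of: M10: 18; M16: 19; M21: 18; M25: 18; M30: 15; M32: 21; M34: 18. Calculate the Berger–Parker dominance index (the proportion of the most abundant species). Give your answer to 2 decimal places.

0.17

Total N = 18+19+18+18+15+21+18 = 127, so the proportions are 0.1417, 0.1496, 0.1417, 0.1417, 0.1181, 0.1654, 0.1417 (working shown to 4 dp, full precision carried).
The largest proportion is 0.1654, i.e. d = 0.17 to 2 decimal places.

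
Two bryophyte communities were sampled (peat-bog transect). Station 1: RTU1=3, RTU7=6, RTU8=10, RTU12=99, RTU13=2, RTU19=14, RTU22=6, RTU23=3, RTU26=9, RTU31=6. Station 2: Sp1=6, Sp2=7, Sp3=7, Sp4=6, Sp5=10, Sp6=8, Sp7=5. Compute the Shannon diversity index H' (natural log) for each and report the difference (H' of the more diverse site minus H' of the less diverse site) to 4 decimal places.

0.4994

Station 1: N=158, proportions 0.018987, 0.037975, 0.063291, 0.626582, 0.012658, 0.088608, 0.037975, 0.018987, 0.056962, 0.037975, giving H' = 1.424024 (working shown to 6 dp, full precision carried).
Station 2: N=49, proportions 0.122449, 0.142857, 0.142857, 0.122449, 0.204082, 0.163265, 0.102041, giving H' = 1.923403.
Difference = |1.424024 − 1.923403| = 0.499379, i.e. 0.4994 to 4 decimal places.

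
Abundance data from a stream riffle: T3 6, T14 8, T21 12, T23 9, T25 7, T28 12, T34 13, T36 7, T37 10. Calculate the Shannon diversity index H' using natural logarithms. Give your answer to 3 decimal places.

2.164

Total N = 6+8+12+9+7+12+13+7+10 = 84, so the proportions are 0.07143, 0.09524, 0.14286, 0.10714, 0.08333, 0.14286, 0.15476, 0.08333, 0.11905 (working shown to 5 dp, full precision carried).
Each pᵢ ln pᵢ term: 0.07143×(-2.63906)=-0.18850, 0.09524×(-2.35138)=-0.22394, 0.14286×(-1.94591)=-0.27799, 0.10714×(-2.23359)=-0.23931, 0.08333×(-2.48491)=-0.20708, 0.14286×(-1.94591)=-0.27799, 0.15476×(-1.86587)=-0.28877, 0.08333×(-2.48491)=-0.20708, 0.11905×(-2.12823)=-0.25336.
Sum = -2.16401, so H' = 2.164.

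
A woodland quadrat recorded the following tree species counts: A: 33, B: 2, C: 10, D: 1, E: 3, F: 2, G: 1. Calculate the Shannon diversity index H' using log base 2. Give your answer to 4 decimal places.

1.6920

Total N = 33+2+10+1+3+2+1 = 52, so the proportions are 0.634615, 0.038462, 0.192308, 0.019231, 0.057692, 0.038462, 0.019231 (working shown to 6 dp, full precision carried).
Each pᵢ log₂ pᵢ term: 0.634615×(-0.656046)=-0.416337, 0.038462×(-4.700440)=-0.180786, 0.192308×(-2.378512)=-0.457406, 0.019231×(-5.700440)=-0.109624, 0.057692×(-4.115477)=-0.237431, 0.038462×(-4.700440)=-0.180786, 0.019231×(-5.700440)=-0.109624.
Sum = -1.691994, so H' = 1.6920.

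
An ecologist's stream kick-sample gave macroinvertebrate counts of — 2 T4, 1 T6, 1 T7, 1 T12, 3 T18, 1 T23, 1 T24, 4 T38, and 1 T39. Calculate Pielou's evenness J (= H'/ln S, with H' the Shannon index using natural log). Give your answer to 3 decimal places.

Total N = 2+1+1+1+3+1+1+4+1 = 15, so the proportions are 0.13333, 0.06667, 0.06667, 0.06667, 0.2, 0.06667, 0.06667, 0.26667, 0.06667 (working shown to 5 dp, full precision carried).
H' = −Σ pᵢ ln pᵢ = −((-0.26865) + (-0.18054) + (-0.18054) + (-0.18054) + (-0.32189) + (-0.18054) + (-0.18054) + (-0.35247) + (-0.18054)) = 2.02623.
With S = 9 species, ln S = 2.19722, so J = 2.02623/2.19722 = 0.92218, i.e. 0.922 to 3 decimal places.

0.922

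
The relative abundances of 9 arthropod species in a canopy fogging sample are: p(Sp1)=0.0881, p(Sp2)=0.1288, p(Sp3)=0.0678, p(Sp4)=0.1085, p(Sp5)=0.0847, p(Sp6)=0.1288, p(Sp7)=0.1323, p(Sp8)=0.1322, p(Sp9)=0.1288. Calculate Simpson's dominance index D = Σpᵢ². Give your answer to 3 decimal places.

0.116

D = 0.0881² + 0.1288² + 0.0678² + 0.1085² + 0.0847² + 0.1288² + 0.1323² + 0.1322² + 0.1288² = 0.00776 + 0.01659 + 0.00460 + 0.01177 + 0.00717 + 0.01659 + 0.01750 + 0.01748 + 0.01659 = 0.11605 (working shown to 5 dp, full precision carried).
To 3 decimal places, D = 0.116.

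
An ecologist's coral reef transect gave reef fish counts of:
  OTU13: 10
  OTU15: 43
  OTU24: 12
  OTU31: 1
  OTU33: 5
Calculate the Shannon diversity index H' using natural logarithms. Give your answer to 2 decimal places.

Total N = 10+43+12+1+5 = 71, so the proportions are 0.1408, 0.6056, 0.169, 0.0141, 0.0704 (working shown to 4 dp, full precision carried).
Each pᵢ ln pᵢ term: 0.1408×(-1.9601)=-0.2761, 0.6056×(-0.5015)=-0.3037, 0.169×(-1.7778)=-0.3005, 0.0141×(-4.2627)=-0.0600, 0.0704×(-2.6532)=-0.1868.
Sum = -1.1271, so H' = 1.13.

1.13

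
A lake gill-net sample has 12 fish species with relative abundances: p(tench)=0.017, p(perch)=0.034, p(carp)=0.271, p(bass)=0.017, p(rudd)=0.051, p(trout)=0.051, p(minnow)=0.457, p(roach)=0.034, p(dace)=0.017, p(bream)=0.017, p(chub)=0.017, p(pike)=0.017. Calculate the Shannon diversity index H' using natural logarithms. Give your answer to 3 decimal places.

Each pᵢ ln pᵢ term (working shown to 5 dp, full precision carried): 0.017×(-4.07454)=-0.06927, 0.034×(-3.38139)=-0.11497, 0.271×(-1.30564)=-0.35383, 0.017×(-4.07454)=-0.06927, 0.051×(-2.97593)=-0.15177, 0.051×(-2.97593)=-0.15177, 0.457×(-0.78307)=-0.35786, 0.034×(-3.38139)=-0.11497, 0.017×(-4.07454)=-0.06927, 0.017×(-4.07454)=-0.06927, 0.017×(-4.07454)=-0.06927, 0.017×(-4.07454)=-0.06927.
Sum = -1.66077, so H' = 1.661.

1.661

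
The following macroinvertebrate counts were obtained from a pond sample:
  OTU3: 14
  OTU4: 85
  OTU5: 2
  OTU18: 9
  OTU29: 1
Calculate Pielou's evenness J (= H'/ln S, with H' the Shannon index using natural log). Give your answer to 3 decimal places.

Total N = 14+85+2+9+1 = 111, so the proportions are 0.12613, 0.76577, 0.01802, 0.08108, 0.00901 (working shown to 5 dp, full precision carried).
H' = −Σ pᵢ ln pᵢ = −((-0.26114) + (-0.20437) + (-0.07237) + (-0.20370) + (-0.04243)) = 0.78400.
With S = 5 species, ln S = 1.60944, so J = 0.78400/1.60944 = 0.48713, i.e. 0.487 to 3 decimal places.

0.487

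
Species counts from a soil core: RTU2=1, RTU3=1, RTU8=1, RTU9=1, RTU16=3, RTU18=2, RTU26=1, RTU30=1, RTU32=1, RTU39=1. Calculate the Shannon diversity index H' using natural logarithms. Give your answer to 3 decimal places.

Total N = 1+1+1+1+3+2+1+1+1+1 = 13, so the proportions are 0.07692, 0.07692, 0.07692, 0.07692, 0.23077, 0.15385, 0.07692, 0.07692, 0.07692, 0.07692 (working shown to 5 dp, full precision carried).
Each pᵢ ln pᵢ term: 0.07692×(-2.56495)=-0.19730, 0.07692×(-2.56495)=-0.19730, 0.07692×(-2.56495)=-0.19730, 0.07692×(-2.56495)=-0.19730, 0.23077×(-1.46634)=-0.33839, 0.15385×(-1.87180)=-0.28797, 0.07692×(-2.56495)=-0.19730, 0.07692×(-2.56495)=-0.19730, 0.07692×(-2.56495)=-0.19730, 0.07692×(-2.56495)=-0.19730.
Sum = -2.20479, so H' = 2.205.

2.205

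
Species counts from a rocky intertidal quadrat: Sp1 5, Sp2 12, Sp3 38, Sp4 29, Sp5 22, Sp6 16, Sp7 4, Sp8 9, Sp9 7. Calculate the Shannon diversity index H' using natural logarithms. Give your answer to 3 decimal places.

1.963

Total N = 5+12+38+29+22+16+4+9+7 = 142, so the proportions are 0.03521, 0.08451, 0.26761, 0.20423, 0.15493, 0.11268, 0.02817, 0.06338, 0.0493 (working shown to 5 dp, full precision carried).
Each pᵢ ln pᵢ term: 0.03521×(-3.34639)=-0.11783, 0.08451×(-2.47092)=-0.20881, 0.26761×(-1.31824)=-0.35277, 0.20423×(-1.58853)=-0.32442, 0.15493×(-1.86478)=-0.28891, 0.11268×(-2.18324)=-0.24600, 0.02817×(-3.56953)=-0.10055, 0.06338×(-2.75860)=-0.17484, 0.0493×(-3.00992)=-0.14838.
Sum = -1.96250, so H' = 1.963.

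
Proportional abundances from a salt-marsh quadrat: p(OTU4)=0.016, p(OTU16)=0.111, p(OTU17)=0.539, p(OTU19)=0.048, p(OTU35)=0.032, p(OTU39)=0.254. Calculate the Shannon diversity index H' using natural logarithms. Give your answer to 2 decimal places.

1.25

Each pᵢ ln pᵢ term (working shown to 4 dp, full precision carried): 0.016×(-4.1352)=-0.0662, 0.111×(-2.1982)=-0.2440, 0.539×(-0.6180)=-0.3331, 0.048×(-3.0366)=-0.1458, 0.032×(-3.4420)=-0.1101, 0.254×(-1.3704)=-0.3481.
Sum = -1.2473, so H' = 1.25.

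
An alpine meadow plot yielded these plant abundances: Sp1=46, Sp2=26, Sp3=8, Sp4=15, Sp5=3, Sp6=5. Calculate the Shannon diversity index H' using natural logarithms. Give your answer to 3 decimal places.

1.436

Total N = 46+26+8+15+3+5 = 103, so the proportions are 0.4466, 0.25243, 0.07767, 0.14563, 0.02913, 0.04854 (working shown to 5 dp, full precision carried).
Each pᵢ ln pᵢ term: 0.4466×(-0.80609)=-0.36000, 0.25243×(-1.37663)=-0.34750, 0.07767×(-2.55529)=-0.19847, 0.14563×(-1.92668)=-0.28058, 0.02913×(-3.53612)=-0.10299, 0.04854×(-3.02529)=-0.14686.
Sum = -1.43641, so H' = 1.436.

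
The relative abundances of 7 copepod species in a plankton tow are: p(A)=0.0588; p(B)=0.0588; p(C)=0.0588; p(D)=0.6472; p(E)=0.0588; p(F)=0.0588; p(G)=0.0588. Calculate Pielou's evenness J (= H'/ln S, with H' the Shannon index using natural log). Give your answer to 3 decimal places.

0.658

H' = −Σ pᵢ ln pᵢ = −((-0.16662) + (-0.16662) + (-0.16662) + (-0.28160) + (-0.16662) + (-0.16662) + (-0.16662)) = 1.28130 (working shown to 5 dp, full precision carried).
With S = 7 species, ln S = 1.94591, so J = 1.28130/1.94591 = 0.65846, i.e. 0.658 to 3 decimal places.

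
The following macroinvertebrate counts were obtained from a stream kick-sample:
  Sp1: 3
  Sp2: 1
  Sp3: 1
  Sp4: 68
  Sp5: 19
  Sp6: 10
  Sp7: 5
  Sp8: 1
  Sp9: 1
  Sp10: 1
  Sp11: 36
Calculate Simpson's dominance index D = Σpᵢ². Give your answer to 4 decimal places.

0.3012

Total N = 3+1+1+68+19+10+5+1+1+1+36 = 146, so the proportions are 0.020548, 0.006849, 0.006849, 0.465753, 0.130137, 0.068493, 0.034247, 0.006849, 0.006849, 0.006849, 0.246575 (working shown to 6 dp, full precision carried).
D = 0.020548² + 0.006849² + 0.006849² + 0.465753² + 0.130137² + 0.068493² + 0.034247² + 0.006849² + 0.006849² + 0.006849² + 0.246575² = 0.000422 + 0.000047 + 0.000047 + 0.216926 + 0.016936 + 0.004691 + 0.001173 + 0.000047 + 0.000047 + 0.000047 + 0.060799 = 0.301182.
To 4 decimal places, D = 0.3012.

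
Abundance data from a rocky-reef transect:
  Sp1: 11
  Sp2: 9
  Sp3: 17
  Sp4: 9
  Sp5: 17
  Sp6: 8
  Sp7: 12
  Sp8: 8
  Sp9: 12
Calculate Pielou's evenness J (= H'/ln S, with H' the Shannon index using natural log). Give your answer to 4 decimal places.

0.9819

Total N = 11+9+17+9+17+8+12+8+12 = 103, so the proportions are 0.106796, 0.087379, 0.165049, 0.087379, 0.165049, 0.07767, 0.116505, 0.07767, 0.116505 (working shown to 6 dp, full precision carried).
H' = −Σ pᵢ ln pᵢ = −((-0.238885) + (-0.212986) + (-0.297338) + (-0.212986) + (-0.297338) + (-0.198469) + (-0.250465) + (-0.198469) + (-0.250465)) = 2.157399.
With S = 9 species, ln S = 2.197225, so J = 2.157399/2.197225 = 0.981875, i.e. 0.9819 to 4 decimal places.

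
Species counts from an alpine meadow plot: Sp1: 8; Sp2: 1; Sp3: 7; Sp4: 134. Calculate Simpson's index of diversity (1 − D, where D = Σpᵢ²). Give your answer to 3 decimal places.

0.197

Total N = 8+1+7+134 = 150, so the proportions are 0.05333, 0.00667, 0.04667, 0.89333 (working shown to 5 dp, full precision carried).
D = 0.05333² + 0.00667² + 0.04667² + 0.89333² = 0.00284 + 0.00004 + 0.00218 + 0.79804 = 0.80311.
So 1 − D = 0.19689, i.e. 0.197 to 3 decimal places.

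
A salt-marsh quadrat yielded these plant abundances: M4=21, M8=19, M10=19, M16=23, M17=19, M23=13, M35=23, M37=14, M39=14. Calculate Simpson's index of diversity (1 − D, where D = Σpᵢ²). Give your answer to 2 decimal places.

0.88

Total N = 21+19+19+23+19+13+23+14+14 = 165, so the proportions are 0.1273, 0.1152, 0.1152, 0.1394, 0.1152, 0.0788, 0.1394, 0.0848, 0.0848 (working shown to 4 dp, full precision carried).
D = 0.1273² + 0.1152² + 0.1152² + 0.1394² + 0.1152² + 0.0788² + 0.1394² + 0.0848² + 0.0848² = 0.0162 + 0.0133 + 0.0133 + 0.0194 + 0.0133 + 0.0062 + 0.0194 + 0.0072 + 0.0072 = 0.1154.
So 1 − D = 0.8846, i.e. 0.88 to 2 decimal places.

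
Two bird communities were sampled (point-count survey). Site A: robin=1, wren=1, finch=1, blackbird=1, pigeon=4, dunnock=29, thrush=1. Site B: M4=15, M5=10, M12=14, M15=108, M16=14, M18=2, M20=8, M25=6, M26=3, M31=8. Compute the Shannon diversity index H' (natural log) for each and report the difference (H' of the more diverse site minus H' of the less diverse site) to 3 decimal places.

0.634

Site A: N=38, proportions 0.02632, 0.02632, 0.02632, 0.02632, 0.10526, 0.76316, 0.02632, giving H' = 0.92188 (working shown to 5 dp, full precision carried).
Site B: N=188, proportions 0.07979, 0.05319, 0.07447, 0.57447, 0.07447, 0.01064, 0.04255, 0.03191, 0.01596, 0.04255, giving H' = 1.55605.
Difference = |0.92188 − 1.55605| = 0.63417, i.e. 0.634 to 3 decimal places.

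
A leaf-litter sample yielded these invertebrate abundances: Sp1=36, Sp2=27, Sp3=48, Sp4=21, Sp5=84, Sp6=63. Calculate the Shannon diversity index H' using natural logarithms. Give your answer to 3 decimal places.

Total N = 36+27+48+21+84+63 = 279, so the proportions are 0.12903, 0.09677, 0.17204, 0.07527, 0.30108, 0.22581 (working shown to 5 dp, full precision carried).
Each pᵢ ln pᵢ term: 0.12903×(-2.04769)=-0.26422, 0.09677×(-2.33537)=-0.22600, 0.17204×(-1.76001)=-0.30280, 0.07527×(-2.58669)=-0.19470, 0.30108×(-1.20039)=-0.36141, 0.22581×(-1.48808)=-0.33602.
Sum = -1.68514, so H' = 1.685.

1.685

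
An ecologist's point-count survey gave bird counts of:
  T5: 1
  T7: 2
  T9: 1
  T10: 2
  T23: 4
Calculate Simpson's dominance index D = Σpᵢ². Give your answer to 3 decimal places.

Total N = 1+2+1+2+4 = 10, so the proportions are 0.1, 0.2, 0.1, 0.2, 0.4 (working shown to 5 dp, full precision carried).
D = 0.1² + 0.2² + 0.1² + 0.2² + 0.4² = 0.01000 + 0.04000 + 0.01000 + 0.04000 + 0.16000 = 0.26000.
To 3 decimal places, D = 0.260.

0.260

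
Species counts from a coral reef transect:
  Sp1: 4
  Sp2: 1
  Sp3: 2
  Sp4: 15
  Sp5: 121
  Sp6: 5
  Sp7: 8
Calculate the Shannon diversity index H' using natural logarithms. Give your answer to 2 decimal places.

Total N = 4+1+2+15+121+5+8 = 156, so the proportions are 0.0256, 0.0064, 0.0128, 0.0962, 0.7756, 0.0321, 0.0513 (working shown to 4 dp, full precision carried).
Each pᵢ ln pᵢ term: 0.0256×(-3.6636)=-0.0939, 0.0064×(-5.0499)=-0.0324, 0.0128×(-4.3567)=-0.0559, 0.0962×(-2.3418)=-0.2252, 0.7756×(-0.2541)=-0.1971, 0.0321×(-3.4404)=-0.1103, 0.0513×(-2.9704)=-0.1523.
Sum = -0.8670, so H' = 0.87.

0.87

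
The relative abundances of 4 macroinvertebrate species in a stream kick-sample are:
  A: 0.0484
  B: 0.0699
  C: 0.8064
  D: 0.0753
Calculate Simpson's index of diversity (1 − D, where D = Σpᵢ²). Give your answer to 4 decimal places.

0.3368

D = 0.0484² + 0.0699² + 0.8064² + 0.0753² = 0.002343 + 0.004886 + 0.650281 + 0.005670 = 0.663180 (working shown to 6 dp, full precision carried).
So 1 − D = 0.336820, i.e. 0.3368 to 4 decimal places.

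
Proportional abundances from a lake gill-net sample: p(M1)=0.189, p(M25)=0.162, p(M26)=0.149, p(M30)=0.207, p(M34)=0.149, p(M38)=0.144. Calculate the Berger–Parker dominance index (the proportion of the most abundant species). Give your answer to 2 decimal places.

0.21

The largest proportion is 0.207, i.e. d = 0.21 to 2 decimal places.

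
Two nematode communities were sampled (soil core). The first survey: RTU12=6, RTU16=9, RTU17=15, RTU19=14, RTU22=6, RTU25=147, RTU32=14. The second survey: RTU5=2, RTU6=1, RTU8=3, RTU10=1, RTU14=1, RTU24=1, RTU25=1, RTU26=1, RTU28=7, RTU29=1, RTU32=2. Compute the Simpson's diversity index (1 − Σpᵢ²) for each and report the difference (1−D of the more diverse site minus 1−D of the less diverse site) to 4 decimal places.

0.3371

The first survey: N=211, proportions 0.028436, 0.042654, 0.07109, 0.066351, 0.028436, 0.696682, 0.066351, giving 1−D = 0.497338 (working shown to 6 dp, full precision carried).
The second survey: N=21, proportions 0.095238, 0.047619, 0.142857, 0.047619, 0.047619, 0.047619, 0.047619, 0.047619, 0.333333, 0.047619, 0.095238, giving 1−D = 0.834467.
Difference = |0.497338 − 0.834467| = 0.337129, i.e. 0.3371 to 4 decimal places.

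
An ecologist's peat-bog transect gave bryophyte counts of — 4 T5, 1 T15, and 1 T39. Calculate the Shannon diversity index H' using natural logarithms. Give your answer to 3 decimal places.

Total N = 4+1+1 = 6, so the proportions are 0.66667, 0.16667, 0.16667 (working shown to 5 dp, full precision carried).
Each pᵢ ln pᵢ term: 0.66667×(-0.40547)=-0.27031, 0.16667×(-1.79176)=-0.29863, 0.16667×(-1.79176)=-0.29863.
Sum = -0.86756, so H' = 0.868.

0.868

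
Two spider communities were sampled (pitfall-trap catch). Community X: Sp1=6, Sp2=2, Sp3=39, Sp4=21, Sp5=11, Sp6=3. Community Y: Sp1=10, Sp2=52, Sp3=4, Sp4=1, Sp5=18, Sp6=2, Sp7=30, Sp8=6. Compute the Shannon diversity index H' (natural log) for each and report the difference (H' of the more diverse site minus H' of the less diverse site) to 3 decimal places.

Community X: N=82, proportions 0.07317, 0.02439, 0.47561, 0.2561, 0.13415, 0.03659, giving H' = 1.37473 (working shown to 5 dp, full precision carried).
Community Y: N=123, proportions 0.0813, 0.42276, 0.03252, 0.00813, 0.14634, 0.01626, 0.2439, 0.04878, giving H' = 1.55824.
Difference = |1.37473 − 1.55824| = 0.18351, i.e. 0.184 to 3 decimal places.

0.184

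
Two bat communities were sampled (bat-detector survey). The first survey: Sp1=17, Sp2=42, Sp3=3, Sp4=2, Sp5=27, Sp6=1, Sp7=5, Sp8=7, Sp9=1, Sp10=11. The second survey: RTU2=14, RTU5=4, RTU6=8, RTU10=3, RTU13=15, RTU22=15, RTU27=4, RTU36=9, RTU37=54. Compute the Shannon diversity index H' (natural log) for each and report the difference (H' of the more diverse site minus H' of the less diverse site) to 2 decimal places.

The first survey: N=116, proportions 0.1466, 0.3621, 0.0259, 0.0172, 0.2328, 0.0086, 0.0431, 0.0603, 0.0086, 0.0948, giving H' = 1.7634 (working shown to 4 dp, full precision carried).
The second survey: N=126, proportions 0.1111, 0.0317, 0.0635, 0.0238, 0.119, 0.119, 0.0317, 0.0714, 0.4286, giving H' = 1.7856.
Difference = |1.7634 − 1.7856| = 0.0222, i.e. 0.02 to 2 decimal places.

0.02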